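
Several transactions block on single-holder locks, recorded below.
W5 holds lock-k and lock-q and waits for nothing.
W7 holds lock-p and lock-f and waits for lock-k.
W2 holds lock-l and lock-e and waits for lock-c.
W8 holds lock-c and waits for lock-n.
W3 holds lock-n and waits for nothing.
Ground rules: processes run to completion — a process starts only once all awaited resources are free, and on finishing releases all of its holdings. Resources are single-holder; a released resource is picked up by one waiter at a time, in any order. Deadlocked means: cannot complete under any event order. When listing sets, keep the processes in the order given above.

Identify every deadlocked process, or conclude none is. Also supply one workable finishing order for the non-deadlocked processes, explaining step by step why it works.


Nothing here is deadlocked.
Key observation: there is no circular wait here — follow any chain and it reaches a process that is free to run now.
A valid finishing order for the others: W3, W5, W8, W2, W7.
Verifying each step:
  W3 waits on nothing -> runs at once and releases lock-n
  W5 waits on nothing -> runs at once and releases lock-k and lock-q
  W8: everything it awaited (lock-n) is free; runs, freeing lock-c
  W2: everything it awaited (lock-c) is free; runs, freeing lock-l and lock-e
  W7: everything it awaited (lock-k) is free; runs, freeing lock-p and lock-f


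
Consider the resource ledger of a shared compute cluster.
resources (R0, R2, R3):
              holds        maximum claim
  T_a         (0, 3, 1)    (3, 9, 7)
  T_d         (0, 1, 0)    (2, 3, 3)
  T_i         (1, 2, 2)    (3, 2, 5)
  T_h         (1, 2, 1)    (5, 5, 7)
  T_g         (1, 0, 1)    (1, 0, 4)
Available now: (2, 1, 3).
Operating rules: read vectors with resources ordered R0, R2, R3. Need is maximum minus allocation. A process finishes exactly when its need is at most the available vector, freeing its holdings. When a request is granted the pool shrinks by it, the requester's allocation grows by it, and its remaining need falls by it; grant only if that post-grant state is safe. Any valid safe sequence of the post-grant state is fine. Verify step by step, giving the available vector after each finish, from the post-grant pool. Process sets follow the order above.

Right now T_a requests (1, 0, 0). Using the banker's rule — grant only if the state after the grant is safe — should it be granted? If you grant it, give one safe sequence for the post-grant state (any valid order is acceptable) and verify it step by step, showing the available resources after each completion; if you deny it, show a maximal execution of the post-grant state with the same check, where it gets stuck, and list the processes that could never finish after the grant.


DENY — the pretend-granted state is unsafe.
Key observation: after T_g, T_i, T_d the pool peaks at (3, 4, 6), and each blocked process is short somewhere: T_a on R2; T_h on R0.
Pretend the grant happened; the run T_g, T_i, T_d goes as far as possible. Verifying each step:
  pool = (1, 1, 3)
  T_g needs (0, 0, 3) <= (1, 1, 3) -> finishes; pool += (1, 0, 1) = (2, 1, 4)
  T_i needs (2, 0, 3) <= (2, 1, 4) -> finishes; pool += (1, 2, 2) = (3, 3, 6)
  T_d needs (2, 2, 3) <= (3, 3, 6) -> finishes; pool += (0, 1, 0) = (3, 4, 6)
  T_a still needs (2, 6, 6) but only (3, 4, 6) is free — short on R2
  T_h still needs (4, 3, 6) but only (3, 4, 6) is free — short on R0
Had the request been granted, T_a and T_h could never finish.


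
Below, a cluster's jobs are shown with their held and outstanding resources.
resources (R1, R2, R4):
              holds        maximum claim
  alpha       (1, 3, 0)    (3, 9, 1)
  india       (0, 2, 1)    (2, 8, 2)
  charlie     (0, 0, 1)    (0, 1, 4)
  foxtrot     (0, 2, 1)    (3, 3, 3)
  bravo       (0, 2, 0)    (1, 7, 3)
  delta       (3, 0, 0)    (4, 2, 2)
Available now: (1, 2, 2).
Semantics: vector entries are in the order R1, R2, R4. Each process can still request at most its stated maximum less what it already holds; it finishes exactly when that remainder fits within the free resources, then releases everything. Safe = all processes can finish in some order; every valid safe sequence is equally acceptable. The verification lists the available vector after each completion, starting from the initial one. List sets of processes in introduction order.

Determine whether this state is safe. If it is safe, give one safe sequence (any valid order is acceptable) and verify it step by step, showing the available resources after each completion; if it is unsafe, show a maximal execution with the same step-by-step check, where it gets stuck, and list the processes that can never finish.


UNSAFE — no complete ordering exists.
Key observation: the wall is R2: completing delta, foxtrot, charlie brings the pool only to (4, 4, 4), and all the rest need more.
The run delta, foxtrot, charlie cannot be extended any further. Verifying each step:
  pool = (1, 2, 2)
  run delta (needs (1, 2, 2), free (1, 2, 2)); after release of (3, 0, 0) the pool is (4, 2, 2)
  run foxtrot (needs (3, 1, 2), free (4, 2, 2)); after release of (0, 2, 1) the pool is (4, 4, 3)
  run charlie (needs (0, 1, 3), free (4, 4, 3)); after release of (0, 0, 1) the pool is (4, 4, 4)
  blocked: alpha wants (2, 6, 1), pool (4, 4, 4) — not enough R2
  blocked: india wants (2, 6, 1), pool (4, 4, 4) — not enough R2
  blocked: bravo wants (1, 5, 3), pool (4, 4, 4) — not enough R2
Permanently blocked: alpha, india and bravo.


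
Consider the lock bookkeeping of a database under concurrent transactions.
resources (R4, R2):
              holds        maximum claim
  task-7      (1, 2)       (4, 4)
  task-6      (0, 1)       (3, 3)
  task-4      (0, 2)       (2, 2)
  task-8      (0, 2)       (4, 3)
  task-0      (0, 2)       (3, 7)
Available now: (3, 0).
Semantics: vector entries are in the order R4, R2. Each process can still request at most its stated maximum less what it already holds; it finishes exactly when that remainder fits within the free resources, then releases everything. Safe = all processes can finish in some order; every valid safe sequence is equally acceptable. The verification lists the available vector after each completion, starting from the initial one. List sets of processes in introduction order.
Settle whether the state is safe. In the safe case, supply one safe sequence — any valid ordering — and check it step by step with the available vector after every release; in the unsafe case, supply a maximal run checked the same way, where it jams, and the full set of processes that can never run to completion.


The state is SAFE; one workable sequence: task-4, task-7, task-6, task-0, task-8.
Key observation: the first exact fit in this order is task-7 — it needs (3, 2) with (3, 2) free, meeting a requested resource to the last unit.
Check, step by step:
  pool = (3, 0)
  run task-4 (needs (2, 0), free (3, 0)); after release of (0, 2) the pool is (3, 2)
  run task-7 (needs (3, 2), free (3, 2)); after release of (1, 2) the pool is (4, 4)
  run task-6 (needs (3, 2), free (4, 4)); after release of (0, 1) the pool is (4, 5)
  run task-0 (needs (3, 5), free (4, 5)); after release of (0, 2) the pool is (4, 7)
  run task-8 (needs (4, 1), free (4, 7)); after release of (0, 2) the pool is (4, 9)


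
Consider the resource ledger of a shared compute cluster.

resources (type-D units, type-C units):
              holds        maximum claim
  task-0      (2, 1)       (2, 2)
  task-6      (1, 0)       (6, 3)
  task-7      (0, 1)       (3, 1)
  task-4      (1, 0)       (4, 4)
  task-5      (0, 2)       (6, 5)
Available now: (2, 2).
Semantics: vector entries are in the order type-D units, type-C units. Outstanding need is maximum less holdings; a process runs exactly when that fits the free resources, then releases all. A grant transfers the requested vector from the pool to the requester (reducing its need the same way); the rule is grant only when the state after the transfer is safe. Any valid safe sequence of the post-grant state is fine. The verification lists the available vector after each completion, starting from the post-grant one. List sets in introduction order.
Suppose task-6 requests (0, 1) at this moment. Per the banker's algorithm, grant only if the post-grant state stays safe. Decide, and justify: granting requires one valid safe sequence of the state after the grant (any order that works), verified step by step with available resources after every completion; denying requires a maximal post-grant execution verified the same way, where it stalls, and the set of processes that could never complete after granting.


DENY: after the grant no complete ordering would exist.
Key observation: after task-0, task-7 the pool peaks at (4, 3), and each blocked process is short somewhere: task-6 on type-D units; task-4 on type-C units; task-5 on type-D units.
On the post-grant state, task-0, task-7 is a maximal run — nothing extends it. Check, step by step:
  pool = (2, 1)
  task-0: need (0, 1) fits (2, 1); releases (2, 1), pool now (4, 2)
  task-7: need (3, 0) fits (4, 2); releases (0, 1), pool now (4, 3)
  blocked: task-6 wants (5, 2), pool (4, 3) — not enough type-D units
  blocked: task-4 wants (3, 4), pool (4, 3) — not enough type-C units
  blocked: task-5 wants (6, 3), pool (4, 3) — not enough type-D units
Post-grant, the permanently blocked set is task-6, task-4 and task-5.


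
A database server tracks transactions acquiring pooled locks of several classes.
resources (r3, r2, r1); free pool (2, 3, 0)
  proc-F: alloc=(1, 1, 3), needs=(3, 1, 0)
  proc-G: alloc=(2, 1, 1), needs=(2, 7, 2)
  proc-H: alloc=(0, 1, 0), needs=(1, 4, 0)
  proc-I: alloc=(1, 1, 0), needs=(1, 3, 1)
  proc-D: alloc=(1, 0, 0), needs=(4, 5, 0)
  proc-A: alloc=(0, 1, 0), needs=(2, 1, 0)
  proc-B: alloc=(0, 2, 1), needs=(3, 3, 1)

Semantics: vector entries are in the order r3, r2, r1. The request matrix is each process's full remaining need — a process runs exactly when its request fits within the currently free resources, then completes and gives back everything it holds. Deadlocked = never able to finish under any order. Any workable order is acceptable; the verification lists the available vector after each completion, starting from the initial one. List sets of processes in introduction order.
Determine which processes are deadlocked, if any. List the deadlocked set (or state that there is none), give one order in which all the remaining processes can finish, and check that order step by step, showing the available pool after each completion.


The deadlocked set is proc-F, proc-G, proc-I, proc-D and proc-B.
Key observation: after proc-A, proc-H the pool peaks at (2, 5, 0), and each blocked process is short somewhere: proc-F on r3; proc-G on r2, r1; proc-I on r1; proc-D on r3; proc-B on r3, r1.
A valid finishing order for the others: proc-A, proc-H. Check, step by step:
  pool = (2, 3, 0)
  proc-A needs (2, 1, 0) <= (2, 3, 0) -> finishes; pool += (0, 1, 0) = (2, 4, 0)
  proc-H needs (1, 4, 0) <= (2, 4, 0) -> finishes; pool += (0, 1, 0) = (2, 5, 0)
The stuck group stays short no matter what:
  blocked: proc-F wants (3, 1, 0), pool (2, 5, 0) — not enough r3
  blocked: proc-G wants (2, 7, 2), pool (2, 5, 0) — not enough r2 and r1
  blocked: proc-I wants (1, 3, 1), pool (2, 5, 0) — not enough r1
  blocked: proc-D wants (4, 5, 0), pool (2, 5, 0) — not enough r3
  blocked: proc-B wants (3, 3, 1), pool (2, 5, 0) — not enough r3 and r1


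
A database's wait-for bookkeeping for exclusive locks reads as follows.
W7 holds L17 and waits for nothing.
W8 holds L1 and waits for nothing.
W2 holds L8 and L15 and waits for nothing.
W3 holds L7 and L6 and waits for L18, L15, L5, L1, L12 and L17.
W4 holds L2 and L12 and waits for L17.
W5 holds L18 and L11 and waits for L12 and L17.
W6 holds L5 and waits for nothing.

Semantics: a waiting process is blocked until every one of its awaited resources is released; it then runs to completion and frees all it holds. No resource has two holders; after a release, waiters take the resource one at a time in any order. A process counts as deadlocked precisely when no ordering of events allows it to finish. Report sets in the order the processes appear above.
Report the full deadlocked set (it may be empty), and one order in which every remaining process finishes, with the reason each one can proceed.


The deadlocked set is empty.
Key observation: all waits point, directly or indirectly, at processes that can finish, so nothing is permanently blocked.
One completion order for the rest: W2, W7, W8, W6, W4, W5, W3.
Check, step by step:
  run W2 (it waits on nothing); releases L8 and L15
  run W7 (it waits on nothing); releases L17
  run W8 (it waits on nothing); releases L1
  run W6 (it waits on nothing); releases L5
  W4: everything it awaited (L17) is free; runs, freeing L2 and L12
  W5: everything it awaited (L12 and L17) is free; runs, freeing L18 and L11
  W3: everything it awaited (L18, L15, L5, L1, L12 and L17) is free; runs, freeing L7 and L6


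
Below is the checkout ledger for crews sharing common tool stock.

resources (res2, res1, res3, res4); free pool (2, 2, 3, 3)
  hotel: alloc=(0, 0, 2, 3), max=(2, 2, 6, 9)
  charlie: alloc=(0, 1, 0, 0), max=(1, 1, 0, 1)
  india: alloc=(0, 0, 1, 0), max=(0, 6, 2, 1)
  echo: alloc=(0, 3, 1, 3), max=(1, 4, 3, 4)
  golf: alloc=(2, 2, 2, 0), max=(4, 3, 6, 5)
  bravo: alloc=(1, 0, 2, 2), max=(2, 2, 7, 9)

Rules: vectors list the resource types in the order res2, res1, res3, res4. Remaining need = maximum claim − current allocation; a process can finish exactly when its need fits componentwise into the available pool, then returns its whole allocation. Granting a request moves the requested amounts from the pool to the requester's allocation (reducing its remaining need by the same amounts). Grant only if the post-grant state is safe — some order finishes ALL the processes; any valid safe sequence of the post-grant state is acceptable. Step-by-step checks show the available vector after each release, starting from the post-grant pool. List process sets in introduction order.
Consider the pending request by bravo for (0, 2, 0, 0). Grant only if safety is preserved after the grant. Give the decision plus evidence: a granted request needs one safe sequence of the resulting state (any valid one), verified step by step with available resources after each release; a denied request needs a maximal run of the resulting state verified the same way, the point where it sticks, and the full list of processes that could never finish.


GRANT. The post-grant state is safe; one safe sequence: charlie, echo, golf, hotel, india, bravo.
Key observation: post-grant, (2, 0, 3, 3) remains, and an order beginning with charlie completes everyone.
Check on the post-grant state, step by step:
  pool = (2, 0, 3, 3)
  charlie needs (1, 0, 0, 1) <= (2, 0, 3, 3) -> finishes; pool += (0, 1, 0, 0) = (2, 1, 3, 3)
  echo needs (1, 1, 2, 1) <= (2, 1, 3, 3) -> finishes; pool += (0, 3, 1, 3) = (2, 4, 4, 6)
  golf needs (2, 1, 4, 5) <= (2, 4, 4, 6) -> finishes; pool += (2, 2, 2, 0) = (4, 6, 6, 6)
  hotel needs (2, 2, 4, 6) <= (4, 6, 6, 6) -> finishes; pool += (0, 0, 2, 3) = (4, 6, 8, 9)
  india needs (0, 6, 1, 1) <= (4, 6, 8, 9) -> finishes; pool += (0, 0, 1, 0) = (4, 6, 9, 9)
  bravo needs (1, 0, 5, 7) <= (4, 6, 9, 9) -> finishes; pool += (1, 2, 2, 2) = (5, 8, 11, 11)


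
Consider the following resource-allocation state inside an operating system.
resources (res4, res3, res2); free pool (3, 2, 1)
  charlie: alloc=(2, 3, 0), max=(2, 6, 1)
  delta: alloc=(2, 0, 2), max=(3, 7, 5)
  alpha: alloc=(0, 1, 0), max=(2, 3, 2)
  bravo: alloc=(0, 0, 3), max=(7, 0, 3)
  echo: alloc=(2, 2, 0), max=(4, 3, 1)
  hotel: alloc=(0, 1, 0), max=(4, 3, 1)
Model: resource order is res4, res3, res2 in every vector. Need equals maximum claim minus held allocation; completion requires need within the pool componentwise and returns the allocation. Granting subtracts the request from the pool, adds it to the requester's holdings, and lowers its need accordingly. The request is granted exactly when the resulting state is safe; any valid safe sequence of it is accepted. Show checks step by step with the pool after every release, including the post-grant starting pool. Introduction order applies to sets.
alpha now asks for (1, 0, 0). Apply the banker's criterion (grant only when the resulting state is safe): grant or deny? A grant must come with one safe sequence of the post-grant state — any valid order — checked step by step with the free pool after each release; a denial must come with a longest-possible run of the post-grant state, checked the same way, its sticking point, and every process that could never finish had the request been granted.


DENY. Granting would leave the state unsafe.
Key observation: after echo, hotel, charlie the pool peaks at (6, 8, 1), and each blocked process is short somewhere: delta on res2; alpha on res2; bravo on res4.
On the post-grant state, echo, hotel, charlie is a maximal run — nothing extends it. Verifying each step:
  pool = (2, 2, 1)
  run echo (needs (2, 1, 1), free (2, 2, 1)); after release of (2, 2, 0) the pool is (4, 4, 1)
  run hotel (needs (4, 2, 1), free (4, 4, 1)); after release of (0, 1, 0) the pool is (4, 5, 1)
  run charlie (needs (0, 3, 1), free (4, 5, 1)); after release of (2, 3, 0) the pool is (6, 8, 1)
  blocked: delta wants (1, 7, 3), pool (6, 8, 1) — not enough res2
  blocked: alpha wants (1, 2, 2), pool (6, 8, 1) — not enough res2
  blocked: bravo wants (7, 0, 0), pool (6, 8, 1) — not enough res4
Processes that could never finish after the grant: delta, alpha and bravo.


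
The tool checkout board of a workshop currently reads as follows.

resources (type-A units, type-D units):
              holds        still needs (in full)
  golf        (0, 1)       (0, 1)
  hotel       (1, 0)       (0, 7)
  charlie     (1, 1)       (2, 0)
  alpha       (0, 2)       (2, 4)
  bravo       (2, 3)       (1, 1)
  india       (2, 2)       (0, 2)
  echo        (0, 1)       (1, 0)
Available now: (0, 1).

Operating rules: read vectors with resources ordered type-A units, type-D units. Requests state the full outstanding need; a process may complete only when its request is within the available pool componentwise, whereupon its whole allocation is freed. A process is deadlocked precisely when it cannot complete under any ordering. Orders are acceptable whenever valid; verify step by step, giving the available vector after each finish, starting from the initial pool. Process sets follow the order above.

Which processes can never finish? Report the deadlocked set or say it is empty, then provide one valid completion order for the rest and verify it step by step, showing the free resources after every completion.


Nothing here is deadlocked.
Key observation: golf fits the free pool immediately, and its release cascades until everyone finishes.
The rest can finish in the order golf, india, charlie, echo, bravo, hotel, alpha. Step-by-step check:
  pool = (0, 1)
  run golf (needs (0, 1), free (0, 1)); after release of (0, 1) the pool is (0, 2)
  run india (needs (0, 2), free (0, 2)); after release of (2, 2) the pool is (2, 4)
  run charlie (needs (2, 0), free (2, 4)); after release of (1, 1) the pool is (3, 5)
  run echo (needs (1, 0), free (3, 5)); after release of (0, 1) the pool is (3, 6)
  run bravo (needs (1, 1), free (3, 6)); after release of (2, 3) the pool is (5, 9)
  run hotel (needs (0, 7), free (5, 9)); after release of (1, 0) the pool is (6, 9)
  run alpha (needs (2, 4), free (6, 9)); after release of (0, 2) the pool is (6, 11)


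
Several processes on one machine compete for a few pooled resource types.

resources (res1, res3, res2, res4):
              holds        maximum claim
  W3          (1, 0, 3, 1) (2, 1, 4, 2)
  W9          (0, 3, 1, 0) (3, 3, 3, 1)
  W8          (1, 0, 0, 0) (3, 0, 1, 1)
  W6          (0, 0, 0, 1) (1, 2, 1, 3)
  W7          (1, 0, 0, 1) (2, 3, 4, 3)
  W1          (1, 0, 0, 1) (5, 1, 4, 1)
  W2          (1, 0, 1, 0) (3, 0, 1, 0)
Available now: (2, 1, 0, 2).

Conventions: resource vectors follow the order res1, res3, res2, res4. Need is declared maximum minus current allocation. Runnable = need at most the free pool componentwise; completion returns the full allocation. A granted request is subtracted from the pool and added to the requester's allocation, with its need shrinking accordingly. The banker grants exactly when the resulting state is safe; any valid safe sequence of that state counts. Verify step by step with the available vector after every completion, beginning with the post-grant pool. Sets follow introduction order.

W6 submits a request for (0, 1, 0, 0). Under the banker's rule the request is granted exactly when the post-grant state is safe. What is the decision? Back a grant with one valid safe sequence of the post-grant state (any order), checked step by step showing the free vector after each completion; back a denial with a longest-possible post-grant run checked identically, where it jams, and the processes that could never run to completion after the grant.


DENY — the pretend-granted state is unsafe.
Key observation: after W2, W8 the pool peaks at (4, 0, 1, 2), and each blocked process is short somewhere: W3 on res3; W9 on res2; W6 on res3; W7 on res3, res2; W1 on res3, res2.
After a pretend grant, a maximal execution: W2, W8 — then nothing else fits. Step-by-step check:
  pool = (2, 0, 0, 2)
  W2 needs (2, 0, 0, 0) <= (2, 0, 0, 2) -> finishes; pool += (1, 0, 1, 0) = (3, 0, 1, 2)
  W8 needs (2, 0, 1, 1) <= (3, 0, 1, 2) -> finishes; pool += (1, 0, 0, 0) = (4, 0, 1, 2)
  W3 still needs (1, 1, 1, 1) but only (4, 0, 1, 2) is free — short on res3
  W9 still needs (3, 0, 2, 1) but only (4, 0, 1, 2) is free — short on res2
  W6 still needs (1, 1, 1, 2) but only (4, 0, 1, 2) is free — short on res3
  W7 still needs (1, 3, 4, 2) but only (4, 0, 1, 2) is free — short on res3 and res2
  W1 still needs (4, 1, 4, 0) but only (4, 0, 1, 2) is free — short on res3 and res2
Post-grant, the permanently blocked set is W3, W9, W6, W7 and W1.


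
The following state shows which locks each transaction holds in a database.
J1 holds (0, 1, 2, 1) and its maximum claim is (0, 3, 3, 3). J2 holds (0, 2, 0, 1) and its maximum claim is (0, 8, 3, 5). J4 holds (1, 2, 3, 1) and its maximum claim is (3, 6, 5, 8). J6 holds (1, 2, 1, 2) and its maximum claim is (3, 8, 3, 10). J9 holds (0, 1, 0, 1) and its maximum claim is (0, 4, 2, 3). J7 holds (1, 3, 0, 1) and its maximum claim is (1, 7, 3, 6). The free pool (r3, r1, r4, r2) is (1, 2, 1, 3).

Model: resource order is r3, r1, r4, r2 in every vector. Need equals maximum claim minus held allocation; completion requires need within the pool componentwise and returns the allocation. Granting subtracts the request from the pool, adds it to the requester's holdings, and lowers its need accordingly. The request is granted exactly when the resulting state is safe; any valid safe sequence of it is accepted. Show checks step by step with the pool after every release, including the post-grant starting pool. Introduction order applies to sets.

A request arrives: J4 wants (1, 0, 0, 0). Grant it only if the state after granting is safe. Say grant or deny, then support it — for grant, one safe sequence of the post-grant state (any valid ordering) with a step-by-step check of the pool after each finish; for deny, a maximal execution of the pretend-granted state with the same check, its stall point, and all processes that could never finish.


GRANT. The post-grant state is safe; one safe sequence: J1, J9, J7, J2, J4, J6.
Key observation: after the grant the pool drops to (0, 2, 1, 3), which still lets J1 finish first and unwind the rest.
Step-by-step check of the post-grant state:
  pool = (0, 2, 1, 3)
  run J1 (needs (0, 2, 1, 2), free (0, 2, 1, 3)); after release of (0, 1, 2, 1) the pool is (0, 3, 3, 4)
  run J9 (needs (0, 3, 2, 2), free (0, 3, 3, 4)); after release of (0, 1, 0, 1) the pool is (0, 4, 3, 5)
  run J7 (needs (0, 4, 3, 5), free (0, 4, 3, 5)); after release of (1, 3, 0, 1) the pool is (1, 7, 3, 6)
  run J2 (needs (0, 6, 3, 4), free (1, 7, 3, 6)); after release of (0, 2, 0, 1) the pool is (1, 9, 3, 7)
  run J4 (needs (1, 4, 2, 7), free (1, 9, 3, 7)); after release of (2, 2, 3, 1) the pool is (3, 11, 6, 8)
  run J6 (needs (2, 6, 2, 8), free (3, 11, 6, 8)); after release of (1, 2, 1, 2) the pool is (4, 13, 7, 10)


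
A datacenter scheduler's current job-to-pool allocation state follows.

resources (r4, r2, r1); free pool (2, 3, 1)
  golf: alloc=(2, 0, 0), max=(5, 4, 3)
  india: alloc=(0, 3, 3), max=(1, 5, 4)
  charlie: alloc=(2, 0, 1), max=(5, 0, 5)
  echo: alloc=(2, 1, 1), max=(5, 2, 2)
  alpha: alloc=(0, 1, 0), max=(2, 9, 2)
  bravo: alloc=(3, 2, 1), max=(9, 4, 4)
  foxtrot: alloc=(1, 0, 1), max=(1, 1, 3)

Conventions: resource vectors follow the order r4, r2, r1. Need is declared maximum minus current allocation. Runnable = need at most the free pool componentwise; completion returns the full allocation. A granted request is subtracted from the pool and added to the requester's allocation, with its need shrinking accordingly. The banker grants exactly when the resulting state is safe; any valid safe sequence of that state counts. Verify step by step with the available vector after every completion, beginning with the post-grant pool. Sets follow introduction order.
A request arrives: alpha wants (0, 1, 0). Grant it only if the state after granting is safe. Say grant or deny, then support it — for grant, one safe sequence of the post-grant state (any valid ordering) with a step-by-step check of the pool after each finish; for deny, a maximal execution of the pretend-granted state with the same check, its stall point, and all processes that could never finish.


GRANT — the state after the grant stays safe, e.g. via india, foxtrot, echo, golf, bravo, alpha, charlie.
Key observation: even at the reduced pool (2, 2, 1), india fits immediately, so safety survives the grant.
Check on the post-grant state, step by step:
  pool = (2, 2, 1)
  india: need (1, 2, 1) fits (2, 2, 1); releases (0, 3, 3), pool now (2, 5, 4)
  foxtrot: need (0, 1, 2) fits (2, 5, 4); releases (1, 0, 1), pool now (3, 5, 5)
  echo: need (3, 1, 1) fits (3, 5, 5); releases (2, 1, 1), pool now (5, 6, 6)
  golf: need (3, 4, 3) fits (5, 6, 6); releases (2, 0, 0), pool now (7, 6, 6)
  bravo: need (6, 2, 3) fits (7, 6, 6); releases (3, 2, 1), pool now (10, 8, 7)
  alpha: need (2, 7, 2) fits (10, 8, 7); releases (0, 2, 0), pool now (10, 10, 7)
  charlie: need (3, 0, 4) fits (10, 10, 7); releases (2, 0, 1), pool now (12, 10, 8)


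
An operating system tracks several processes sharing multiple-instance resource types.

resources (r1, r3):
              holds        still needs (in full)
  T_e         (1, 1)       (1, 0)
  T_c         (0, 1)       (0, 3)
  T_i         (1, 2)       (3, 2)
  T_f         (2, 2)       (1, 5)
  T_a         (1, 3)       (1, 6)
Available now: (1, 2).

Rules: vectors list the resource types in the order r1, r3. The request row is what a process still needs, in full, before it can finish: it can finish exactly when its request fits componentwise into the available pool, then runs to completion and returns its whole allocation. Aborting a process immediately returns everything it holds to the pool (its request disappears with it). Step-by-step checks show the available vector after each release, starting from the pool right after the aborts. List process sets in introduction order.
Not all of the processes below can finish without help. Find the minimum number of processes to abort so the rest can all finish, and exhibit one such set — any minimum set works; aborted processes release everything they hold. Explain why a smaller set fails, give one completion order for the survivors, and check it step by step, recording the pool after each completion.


Minimum abort set: T_i.
Key observation: the returned (1, 2) from T_i is what brings T_f — unrunnable before, under any order — into play at step 3.
No smaller set exists: with zero aborts the deadlock remains.
Survivors finish in the order: T_e, T_c, T_f, T_a. Step-by-step check (pool after the aborts first):
  pool = (2, 4)
  T_e needs (1, 0) <= (2, 4) -> finishes; pool += (1, 1) = (3, 5)
  T_c needs (0, 3) <= (3, 5) -> finishes; pool += (0, 1) = (3, 6)
  T_f needs (1, 5) <= (3, 6) -> finishes; pool += (2, 2) = (5, 8)
  T_a needs (1, 6) <= (5, 8) -> finishes; pool += (1, 3) = (6, 11)


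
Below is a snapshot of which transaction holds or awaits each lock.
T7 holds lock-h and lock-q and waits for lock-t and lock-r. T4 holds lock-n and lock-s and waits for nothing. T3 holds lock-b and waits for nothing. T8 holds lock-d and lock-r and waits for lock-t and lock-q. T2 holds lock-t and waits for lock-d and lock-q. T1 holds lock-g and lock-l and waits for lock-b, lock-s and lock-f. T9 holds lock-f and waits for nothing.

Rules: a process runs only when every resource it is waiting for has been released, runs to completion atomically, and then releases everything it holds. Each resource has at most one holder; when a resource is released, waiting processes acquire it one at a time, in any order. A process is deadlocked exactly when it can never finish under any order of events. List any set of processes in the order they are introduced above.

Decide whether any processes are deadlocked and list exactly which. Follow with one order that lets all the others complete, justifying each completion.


Deadlocked: T7, T8 and T2.
Key observation: the loop T7 -> T8 -> T7 blocks itself forever; T2 is caught in further circular waits.
The rest can finish in the order T4, T9, T3, T1.
Check, step by step:
  run T4 (it waits on nothing); releases lock-n and lock-s
  run T9 (it waits on nothing); releases lock-f
  run T3 (it waits on nothing); releases lock-b
  run T1 (all its waits — lock-b, lock-s and lock-f — are resolved); releases lock-g and lock-l


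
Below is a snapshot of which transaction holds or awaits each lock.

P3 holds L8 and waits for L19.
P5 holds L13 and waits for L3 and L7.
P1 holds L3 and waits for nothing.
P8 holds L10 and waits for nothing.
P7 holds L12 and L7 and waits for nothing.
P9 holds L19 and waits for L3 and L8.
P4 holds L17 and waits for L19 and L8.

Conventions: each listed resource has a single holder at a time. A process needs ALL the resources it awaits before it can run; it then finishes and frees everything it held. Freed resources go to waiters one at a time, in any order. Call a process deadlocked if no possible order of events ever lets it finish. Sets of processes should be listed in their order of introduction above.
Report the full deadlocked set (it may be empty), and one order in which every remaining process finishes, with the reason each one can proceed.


Deadlocked set: P3, P9 and P4.
Key observation: the cycle P3 -> P9 -> P3 can never break — each member waits on the next; P4 waits into the deadlock from upstream.
One completion order for the rest: P8, P7, P1, P5.
Walking it through:
  P8 waits on nothing -> runs at once and releases L10
  P7 waits on nothing -> runs at once and releases L12 and L7
  P1 waits on nothing -> runs at once and releases L3
  P5: everything it awaited (L3 and L7) is free; runs, freeing L13


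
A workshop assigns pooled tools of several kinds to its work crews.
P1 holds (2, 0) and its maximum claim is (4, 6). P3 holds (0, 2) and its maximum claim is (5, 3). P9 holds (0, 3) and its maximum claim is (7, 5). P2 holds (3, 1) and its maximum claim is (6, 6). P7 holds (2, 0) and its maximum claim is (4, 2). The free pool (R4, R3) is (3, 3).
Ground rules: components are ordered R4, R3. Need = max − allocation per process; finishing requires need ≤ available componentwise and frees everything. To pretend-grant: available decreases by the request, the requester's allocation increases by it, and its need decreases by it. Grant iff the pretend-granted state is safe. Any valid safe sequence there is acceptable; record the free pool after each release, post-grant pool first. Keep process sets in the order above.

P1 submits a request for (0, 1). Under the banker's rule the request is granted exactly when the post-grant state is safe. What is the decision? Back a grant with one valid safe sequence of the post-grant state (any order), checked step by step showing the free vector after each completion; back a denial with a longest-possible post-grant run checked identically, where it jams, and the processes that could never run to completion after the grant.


DENY — the pretend-granted state is unsafe.
Key observation: after P7, P3 the pool peaks at (5, 4), and each blocked process is short somewhere: P1 on R3; P9 on R4; P2 on R3.
Pretend the grant happened; the run P7, P3 goes as far as possible. Check, step by step:
  pool = (3, 2)
  P7 needs (2, 2) <= (3, 2) -> finishes; pool += (2, 0) = (5, 2)
  P3 needs (5, 1) <= (5, 2) -> finishes; pool += (0, 2) = (5, 4)
  P1 cannot run: need (2, 5) vs free (5, 4) (insufficient R3)
  P9 cannot run: need (7, 2) vs free (5, 4) (insufficient R4)
  P2 cannot run: need (3, 5) vs free (5, 4) (insufficient R3)
Post-grant, the permanently blocked set is P1, P9 and P2.


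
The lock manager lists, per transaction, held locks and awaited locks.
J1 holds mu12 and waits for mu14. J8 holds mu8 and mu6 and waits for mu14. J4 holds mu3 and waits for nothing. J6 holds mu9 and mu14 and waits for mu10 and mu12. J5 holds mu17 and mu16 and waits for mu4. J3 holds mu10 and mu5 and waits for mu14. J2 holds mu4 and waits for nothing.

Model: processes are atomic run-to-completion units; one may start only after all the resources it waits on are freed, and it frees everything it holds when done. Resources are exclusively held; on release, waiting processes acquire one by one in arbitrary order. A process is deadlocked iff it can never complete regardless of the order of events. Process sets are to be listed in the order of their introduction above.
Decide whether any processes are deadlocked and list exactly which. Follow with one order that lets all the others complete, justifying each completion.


The deadlocked set is J1, J8, J6 and J3.
Key observation: J1 -> J6 -> J1 is a circular wait — nothing in it can go first; J3 is caught in further circular waits and J8 waits into the deadlock from upstream.
The rest can finish in the order J2, J5, J4.
Step-by-step check:
  run J2 (it waits on nothing); releases mu4
  run J5 (all its waits — mu4 — are resolved); releases mu17 and mu16
  run J4 (it waits on nothing); releases mu3


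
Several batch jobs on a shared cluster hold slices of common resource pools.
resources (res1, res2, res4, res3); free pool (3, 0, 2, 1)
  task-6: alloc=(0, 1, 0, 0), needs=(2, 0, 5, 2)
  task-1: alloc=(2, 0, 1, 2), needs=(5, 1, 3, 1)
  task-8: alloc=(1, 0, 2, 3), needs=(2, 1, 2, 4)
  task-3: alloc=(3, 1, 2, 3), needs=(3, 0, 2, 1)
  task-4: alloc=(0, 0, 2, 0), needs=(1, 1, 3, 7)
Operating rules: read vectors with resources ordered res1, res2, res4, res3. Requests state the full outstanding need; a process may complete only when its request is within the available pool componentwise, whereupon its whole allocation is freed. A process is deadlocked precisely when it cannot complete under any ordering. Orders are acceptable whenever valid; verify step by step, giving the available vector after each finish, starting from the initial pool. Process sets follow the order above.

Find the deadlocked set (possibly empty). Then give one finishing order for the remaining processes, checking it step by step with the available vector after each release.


The deadlocked set is empty.
Key observation: there is always a runnable process — task-3 first — so the state unwinds completely.
The rest can finish in the order task-3, task-8, task-1, task-6, task-4. Verifying each step:
  pool = (3, 0, 2, 1)
  task-3: need (3, 0, 2, 1) fits (3, 0, 2, 1); releases (3, 1, 2, 3), pool now (6, 1, 4, 4)
  task-8: need (2, 1, 2, 4) fits (6, 1, 4, 4); releases (1, 0, 2, 3), pool now (7, 1, 6, 7)
  task-1: need (5, 1, 3, 1) fits (7, 1, 6, 7); releases (2, 0, 1, 2), pool now (9, 1, 7, 9)
  task-6: need (2, 0, 5, 2) fits (9, 1, 7, 9); releases (0, 1, 0, 0), pool now (9, 2, 7, 9)
  task-4: need (1, 1, 3, 7) fits (9, 2, 7, 9); releases (0, 0, 2, 0), pool now (9, 2, 9, 9)


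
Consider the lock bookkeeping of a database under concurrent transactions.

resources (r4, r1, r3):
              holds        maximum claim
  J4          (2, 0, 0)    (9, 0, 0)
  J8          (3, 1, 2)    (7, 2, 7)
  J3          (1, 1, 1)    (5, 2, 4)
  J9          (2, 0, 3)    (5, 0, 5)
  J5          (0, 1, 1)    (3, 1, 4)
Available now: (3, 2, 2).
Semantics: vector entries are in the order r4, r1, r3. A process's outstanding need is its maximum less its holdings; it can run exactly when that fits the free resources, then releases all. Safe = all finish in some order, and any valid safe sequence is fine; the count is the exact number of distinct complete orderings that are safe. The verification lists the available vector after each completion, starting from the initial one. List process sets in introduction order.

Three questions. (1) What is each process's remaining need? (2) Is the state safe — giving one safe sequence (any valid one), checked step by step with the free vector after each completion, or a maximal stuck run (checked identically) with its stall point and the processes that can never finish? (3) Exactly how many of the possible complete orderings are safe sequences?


(1) Outstanding need per process (order r4, r1, r3):
  J4: (7, 0, 0)
  J8: (4, 1, 5)
  J3: (4, 1, 3)
  J9: (3, 0, 2)
  J5: (3, 0, 3)
(2) SAFE, for example via the order J9, J3, J8, J5, J4.
Key observation: reading the order forward, J9 is the first process whose need (3, 0, 2) meets the free pool (3, 2, 2) exactly on a resource it requests.
Check, step by step:
  pool = (3, 2, 2)
  J9 needs (3, 0, 2) <= (3, 2, 2) -> finishes; pool += (2, 0, 3) = (5, 2, 5)
  J3 needs (4, 1, 3) <= (5, 2, 5) -> finishes; pool += (1, 1, 1) = (6, 3, 6)
  J8 needs (4, 1, 5) <= (6, 3, 6) -> finishes; pool += (3, 1, 2) = (9, 4, 8)
  J5 needs (3, 0, 3) <= (9, 4, 8) -> finishes; pool += (0, 1, 1) = (9, 5, 9)
  J4 needs (7, 0, 0) <= (9, 5, 9) -> finishes; pool += (2, 0, 0) = (11, 5, 9)
(3) Exactly 12 of the possible complete orderings are safe sequences.


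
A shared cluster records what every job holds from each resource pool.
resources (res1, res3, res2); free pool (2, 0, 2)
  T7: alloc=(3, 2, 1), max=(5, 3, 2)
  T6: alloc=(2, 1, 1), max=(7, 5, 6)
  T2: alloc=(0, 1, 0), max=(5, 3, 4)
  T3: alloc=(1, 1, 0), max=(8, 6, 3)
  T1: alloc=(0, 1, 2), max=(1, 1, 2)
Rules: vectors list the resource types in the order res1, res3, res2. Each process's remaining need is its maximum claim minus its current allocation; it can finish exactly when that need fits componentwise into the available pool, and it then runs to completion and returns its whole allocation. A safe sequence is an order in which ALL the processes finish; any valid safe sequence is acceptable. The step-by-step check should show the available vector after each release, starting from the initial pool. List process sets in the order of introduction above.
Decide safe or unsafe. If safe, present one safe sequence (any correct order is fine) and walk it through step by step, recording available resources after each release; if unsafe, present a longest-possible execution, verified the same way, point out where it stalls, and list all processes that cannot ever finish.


SAFE — a valid safe sequence is T1, T7, T2, T6, T3.
Key observation: reading the order forward, T7 is the first process whose need (2, 1, 1) meets the free pool (2, 1, 4) exactly on a resource it requests.
Check, step by step:
  pool = (2, 0, 2)
  T1: need (1, 0, 0) fits (2, 0, 2); releases (0, 1, 2), pool now (2, 1, 4)
  T7: need (2, 1, 1) fits (2, 1, 4); releases (3, 2, 1), pool now (5, 3, 5)
  T2: need (5, 2, 4) fits (5, 3, 5); releases (0, 1, 0), pool now (5, 4, 5)
  T6: need (5, 4, 5) fits (5, 4, 5); releases (2, 1, 1), pool now (7, 5, 6)
  T3: need (7, 5, 3) fits (7, 5, 6); releases (1, 1, 0), pool now (8, 6, 6)


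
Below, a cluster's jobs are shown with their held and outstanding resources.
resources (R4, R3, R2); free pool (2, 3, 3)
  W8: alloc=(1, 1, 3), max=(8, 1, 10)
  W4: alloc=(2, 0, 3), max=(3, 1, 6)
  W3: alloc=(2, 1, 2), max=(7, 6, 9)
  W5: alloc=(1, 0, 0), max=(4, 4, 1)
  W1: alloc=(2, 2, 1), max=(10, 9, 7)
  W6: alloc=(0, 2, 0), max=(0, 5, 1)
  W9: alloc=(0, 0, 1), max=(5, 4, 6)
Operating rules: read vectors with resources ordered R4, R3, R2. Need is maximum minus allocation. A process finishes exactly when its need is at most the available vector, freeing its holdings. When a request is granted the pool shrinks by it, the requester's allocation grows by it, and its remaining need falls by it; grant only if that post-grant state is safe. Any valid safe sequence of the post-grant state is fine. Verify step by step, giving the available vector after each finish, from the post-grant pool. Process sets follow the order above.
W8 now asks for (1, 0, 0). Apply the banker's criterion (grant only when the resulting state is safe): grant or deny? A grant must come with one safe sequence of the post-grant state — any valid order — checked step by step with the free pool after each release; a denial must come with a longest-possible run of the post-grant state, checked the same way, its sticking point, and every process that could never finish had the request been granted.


DENY. Granting would leave the state unsafe.
Key observation: after W6, W4, W5 complete, (4, 5, 6) is the best the pool ever gets, yet each leftover process wants more R4.
On the post-grant state, W6, W4, W5 is a maximal run — nothing extends it. Verifying each step:
  pool = (1, 3, 3)
  W6: need (0, 3, 1) fits (1, 3, 3); releases (0, 2, 0), pool now (1, 5, 3)
  W4: need (1, 1, 3) fits (1, 5, 3); releases (2, 0, 3), pool now (3, 5, 6)
  W5: need (3, 4, 1) fits (3, 5, 6); releases (1, 0, 0), pool now (4, 5, 6)
  W8 cannot run: need (6, 0, 7) vs free (4, 5, 6) (insufficient R4 and R2)
  W3 cannot run: need (5, 5, 7) vs free (4, 5, 6) (insufficient R4 and R2)
  W1 cannot run: need (8, 7, 6) vs free (4, 5, 6) (insufficient R4 and R3)
  W9 cannot run: need (5, 4, 5) vs free (4, 5, 6) (insufficient R4)
Had the request been granted, W8, W3, W1 and W9 could never finish.
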